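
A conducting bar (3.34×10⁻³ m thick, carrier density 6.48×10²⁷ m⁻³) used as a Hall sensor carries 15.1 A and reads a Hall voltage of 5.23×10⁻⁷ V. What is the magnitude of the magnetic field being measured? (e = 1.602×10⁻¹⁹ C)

B ≈ 0.120 T

From V_H = IB/(n e t), B = V_H n e t / I.
B = (5.23×10⁻⁷)(6.48×10²⁷)(1.602×10⁻¹⁹)(3.34×10⁻³)/15.1 ≈ 0.120 T.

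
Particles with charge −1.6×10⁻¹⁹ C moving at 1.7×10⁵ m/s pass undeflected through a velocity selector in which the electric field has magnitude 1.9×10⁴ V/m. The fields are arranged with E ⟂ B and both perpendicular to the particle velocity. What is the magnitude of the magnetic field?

B = 0.11 T

Balance of forces in the selector: qE = qvB ⇒ B = E/v.
B = 1.9×10⁴/1.7×10⁵ = 0.11 T.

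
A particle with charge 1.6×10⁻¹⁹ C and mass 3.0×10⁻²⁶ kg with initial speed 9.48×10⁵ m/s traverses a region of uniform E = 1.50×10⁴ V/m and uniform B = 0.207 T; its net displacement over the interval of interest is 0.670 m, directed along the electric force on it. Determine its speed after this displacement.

v_f ≈ 1.00×10⁶ m/s

B does no work; ΔKE = |q|E d.
½mv_f² = ½mv₀² + |q|Ed = ½(3.0×10⁻²⁶)(9.48×10⁵)² + (1.6×10⁻¹⁹)(1.50×10⁴)(0.670) ≈ 1.348×10⁻¹⁴ J + 1.608×10⁻¹⁵ J ≈ 1.509×10⁻¹⁴ J.
v_f = √(2·1.509×10⁻¹⁴/3.0×10⁻²⁶) ≈ 1.00×10⁶ m/s.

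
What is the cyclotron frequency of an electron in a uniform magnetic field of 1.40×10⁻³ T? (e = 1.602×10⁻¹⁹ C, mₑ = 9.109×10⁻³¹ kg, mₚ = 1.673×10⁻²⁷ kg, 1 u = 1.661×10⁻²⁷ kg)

f = |q|B/(2πm).
f = (1.602×10⁻¹⁹)(1.40×10⁻³)/(2π·9.109×10⁻³¹) ≈ 3.92×10⁷ Hz.

f ≈ 3.92×10⁷ Hz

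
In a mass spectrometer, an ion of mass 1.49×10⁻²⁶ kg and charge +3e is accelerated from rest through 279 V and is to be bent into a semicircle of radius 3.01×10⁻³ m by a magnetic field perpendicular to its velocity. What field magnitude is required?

v = √(2|q|V/m) = √(2·4.806×10⁻¹⁹·279/1.49×10⁻²⁶) ≈ 1.342×10⁵ m/s.
B = mv/(|q|r) = (1.49×10⁻²⁶)(1.342×10⁵)/((4.806×10⁻¹⁹)(3.01×10⁻³)) ≈ 1.38 T.

B ≈ 1.38 T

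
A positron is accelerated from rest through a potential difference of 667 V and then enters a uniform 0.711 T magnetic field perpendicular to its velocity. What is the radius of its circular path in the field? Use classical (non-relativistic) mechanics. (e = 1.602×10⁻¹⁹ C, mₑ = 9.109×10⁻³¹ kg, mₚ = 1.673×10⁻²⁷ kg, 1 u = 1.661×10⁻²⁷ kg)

Acceleration: |q|V = ½mv² ⇒ v = √(2|q|V/m) = √(2·1.602×10⁻¹⁹·667/9.109×10⁻³¹) ≈ 1.532×10⁷ m/s.
In the field: r = mv/(|q|B) = (9.109×10⁻³¹)(1.532×10⁷)/((1.602×10⁻¹⁹)(0.711)) ≈ 1.22×10⁻⁴ m.

r ≈ 1.22×10⁻⁴ m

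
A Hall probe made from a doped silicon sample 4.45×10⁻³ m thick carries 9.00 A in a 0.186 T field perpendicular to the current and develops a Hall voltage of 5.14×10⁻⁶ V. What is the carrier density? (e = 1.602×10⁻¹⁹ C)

From V_H = IB/(n e t), n = IB/(V_H e t).
n = (9.00)(0.186)/((5.14×10⁻⁶)(1.602×10⁻¹⁹)(4.45×10⁻³)) ≈ 4.57×10²⁶ m⁻³.

n ≈ 4.57×10²⁶ m⁻³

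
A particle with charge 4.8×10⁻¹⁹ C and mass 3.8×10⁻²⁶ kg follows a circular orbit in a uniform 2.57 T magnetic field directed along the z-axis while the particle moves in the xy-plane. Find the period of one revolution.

The cyclotron period depends only on m, q, B: T = 2πm/(|q|B).
T = 2π(3.8×10⁻²⁶)/((4.8×10⁻¹⁹)(2.57)) ≈ 1.94×10⁻⁷ s.

T ≈ 1.94×10⁻⁷ s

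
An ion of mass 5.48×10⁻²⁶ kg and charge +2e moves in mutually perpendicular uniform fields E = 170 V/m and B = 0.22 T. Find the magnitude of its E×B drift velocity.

The E×B drift speed is v_d = E/B.
v_d = 170/0.22 = 770 m/s.

v_d ≈ 770 m/s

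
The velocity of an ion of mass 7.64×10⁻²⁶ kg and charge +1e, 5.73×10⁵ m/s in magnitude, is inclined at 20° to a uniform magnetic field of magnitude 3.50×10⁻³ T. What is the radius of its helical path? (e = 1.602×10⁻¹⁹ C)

v⊥ = v sinθ = 5.73×10⁵·sin20° ≈ 1.960×10⁵ m/s.
r = m v⊥/(|q|B) = (7.64×10⁻²⁶)(1.960×10⁵)/((1.602×10⁻¹⁹)(3.50×10⁻³)) ≈ 26.7 m.

r ≈ 26.7 m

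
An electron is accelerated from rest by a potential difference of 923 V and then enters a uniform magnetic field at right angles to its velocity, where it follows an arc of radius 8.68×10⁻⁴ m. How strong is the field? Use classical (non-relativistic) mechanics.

v = √(2|q|V/m) = √(2·1.602×10⁻¹⁹·923/9.109×10⁻³¹) ≈ 1.802×10⁷ m/s.
B = mv/(|q|r) = (9.109×10⁻³¹)(1.802×10⁷)/((1.602×10⁻¹⁹)(8.68×10⁻⁴)) ≈ 0.118 T.

B ≈ 0.118 T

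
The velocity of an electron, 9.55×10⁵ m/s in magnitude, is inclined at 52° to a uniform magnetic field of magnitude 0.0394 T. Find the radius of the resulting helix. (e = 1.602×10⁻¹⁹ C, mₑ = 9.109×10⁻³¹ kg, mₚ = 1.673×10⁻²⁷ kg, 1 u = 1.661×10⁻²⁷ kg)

v⊥ = v sinθ = 9.55×10⁵·sin52° ≈ 7.526×10⁵ m/s.
r = m v⊥/(|q|B) = (9.109×10⁻³¹)(7.526×10⁵)/((1.602×10⁻¹⁹)(0.0394)) ≈ 1.09×10⁻⁴ m.

r ≈ 1.09×10⁻⁴ m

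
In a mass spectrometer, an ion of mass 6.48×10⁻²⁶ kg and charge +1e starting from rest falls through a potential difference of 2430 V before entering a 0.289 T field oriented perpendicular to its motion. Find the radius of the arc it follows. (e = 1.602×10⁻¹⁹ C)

r ≈ 0.153 m

Acceleration: |q|V = ½mv² ⇒ v = √(2|q|V/m) = √(2·1.602×10⁻¹⁹·2430/6.48×10⁻²⁶) ≈ 1.096×10⁵ m/s.
In the field: r = mv/(|q|B) = (6.48×10⁻²⁶)(1.096×10⁵)/((1.602×10⁻¹⁹)(0.289)) ≈ 0.153 m.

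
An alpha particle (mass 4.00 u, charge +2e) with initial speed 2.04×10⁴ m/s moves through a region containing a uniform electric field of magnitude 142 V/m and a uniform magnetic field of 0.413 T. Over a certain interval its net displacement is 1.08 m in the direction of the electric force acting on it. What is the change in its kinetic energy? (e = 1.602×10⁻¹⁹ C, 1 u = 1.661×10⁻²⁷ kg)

ΔKE ≈ 4.91×10⁻¹⁷ J

The magnetic force is always ⟂ v and does no work; only the electric force changes KE.
ΔKE = F_E · d = |q|E d = (3.204×10⁻¹⁹)(142)(1.08) ≈ 4.91×10⁻¹⁷ J.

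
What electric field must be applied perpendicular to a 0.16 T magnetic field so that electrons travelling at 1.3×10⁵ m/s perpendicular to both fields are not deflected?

E = 2.1×10⁴ V/m

For straight-line motion qE = qvB, so E = vB.
E = 1.3×10⁵ × 0.16 = 2.1×10⁴ V/m.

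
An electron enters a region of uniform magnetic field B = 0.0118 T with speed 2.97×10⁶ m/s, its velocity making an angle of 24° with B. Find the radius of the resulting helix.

r ≈ 5.82×10⁻⁴ m

v⊥ = v sinθ = 2.97×10⁶·sin24° ≈ 1.208×10⁶ m/s.
r = m v⊥/(|q|B) = (9.109×10⁻³¹)(1.208×10⁶)/((1.602×10⁻¹⁹)(0.0118)) ≈ 5.82×10⁻⁴ m.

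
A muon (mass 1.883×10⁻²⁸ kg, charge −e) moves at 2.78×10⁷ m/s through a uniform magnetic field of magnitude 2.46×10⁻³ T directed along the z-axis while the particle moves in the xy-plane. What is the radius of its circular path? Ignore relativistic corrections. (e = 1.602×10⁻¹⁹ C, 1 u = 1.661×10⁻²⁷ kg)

The magnetic force provides the centripetal force: |q|vB = mv²/r.
r = mv/(|q|B) = (1.883×10⁻²⁸)(2.78×10⁷)/((1.602×10⁻¹⁹)(2.46×10⁻³)) ≈ 13.3 m.

r ≈ 13.3 m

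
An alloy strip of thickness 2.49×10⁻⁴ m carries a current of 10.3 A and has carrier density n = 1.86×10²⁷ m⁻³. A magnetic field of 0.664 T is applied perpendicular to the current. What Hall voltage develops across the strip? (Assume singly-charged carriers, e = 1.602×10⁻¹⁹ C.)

V_H ≈ 9.22×10⁻⁵ V

V_H = IB/(n e t).
V_H = (10.3)(0.664)/((1.86×10²⁷)(1.602×10⁻¹⁹)(2.49×10⁻⁴)) ≈ 9.22×10⁻⁵ V.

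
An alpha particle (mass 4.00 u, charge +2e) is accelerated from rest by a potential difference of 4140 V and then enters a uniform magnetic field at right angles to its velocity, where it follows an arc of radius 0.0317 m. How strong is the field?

B ≈ 0.413 T

v = √(2|q|V/m) = √(2·3.204×10⁻¹⁹·4140/6.644×10⁻²⁷) ≈ 6.319×10⁵ m/s.
B = mv/(|q|r) = (6.644×10⁻²⁷)(6.319×10⁵)/((3.204×10⁻¹⁹)(0.0317)) ≈ 0.413 T.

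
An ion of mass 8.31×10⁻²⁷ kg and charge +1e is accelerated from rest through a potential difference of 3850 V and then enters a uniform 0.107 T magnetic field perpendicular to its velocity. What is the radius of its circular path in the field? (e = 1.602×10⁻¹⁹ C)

Acceleration: |q|V = ½mv² ⇒ v = √(2|q|V/m) = √(2·1.602×10⁻¹⁹·3850/8.31×10⁻²⁷) ≈ 3.853×10⁵ m/s.
In the field: r = mv/(|q|B) = (8.31×10⁻²⁷)(3.853×10⁵)/((1.602×10⁻¹⁹)(0.107)) ≈ 0.187 m.

r ≈ 0.187 m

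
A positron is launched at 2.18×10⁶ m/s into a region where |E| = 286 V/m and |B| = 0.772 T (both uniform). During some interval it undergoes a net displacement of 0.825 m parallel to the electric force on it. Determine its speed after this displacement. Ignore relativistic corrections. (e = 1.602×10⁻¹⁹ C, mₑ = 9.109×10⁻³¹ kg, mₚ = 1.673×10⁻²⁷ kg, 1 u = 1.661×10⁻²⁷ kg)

B does no work; ΔKE = |q|E d.
½mv_f² = ½mv₀² + |q|Ed = ½(9.109×10⁻³¹)(2.18×10⁶)² + (1.602×10⁻¹⁹)(286)(0.825) ≈ 2.164×10⁻¹⁸ J + 3.780×10⁻¹⁷ J ≈ 3.996×10⁻¹⁷ J.
v_f = √(2·3.996×10⁻¹⁷/9.109×10⁻³¹) ≈ 9.37×10⁶ m/s.

v_f ≈ 9.37×10⁶ m/s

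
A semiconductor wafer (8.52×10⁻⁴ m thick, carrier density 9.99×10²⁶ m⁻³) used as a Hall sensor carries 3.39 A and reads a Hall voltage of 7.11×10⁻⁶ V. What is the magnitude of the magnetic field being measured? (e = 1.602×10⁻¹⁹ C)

From V_H = IB/(n e t), B = V_H n e t / I.
B = (7.11×10⁻⁶)(9.99×10²⁶)(1.602×10⁻¹⁹)(8.52×10⁻⁴)/3.39 ≈ 0.286 T.

B ≈ 0.286 T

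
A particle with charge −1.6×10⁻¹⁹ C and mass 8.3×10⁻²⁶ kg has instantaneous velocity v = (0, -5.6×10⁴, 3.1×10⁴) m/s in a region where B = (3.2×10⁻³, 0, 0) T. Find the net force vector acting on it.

F ≈ (0, -1.59×10⁻¹⁷, -2.87×10⁻¹⁷) N

v×B = (0, 99.2, 179) N/C.
F = q v×B = (−1.6×10⁻¹⁹ C)·(0, 99.2, 179) = (0, -1.59×10⁻¹⁷, -2.87×10⁻¹⁷) N.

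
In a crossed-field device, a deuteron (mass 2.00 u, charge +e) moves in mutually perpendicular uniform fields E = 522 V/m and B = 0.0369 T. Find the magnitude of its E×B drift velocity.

v_d ≈ 1.41×10⁴ m/s

The E×B drift speed is v_d = E/B.
v_d = 522/0.0369 = 1.41×10⁴ m/s.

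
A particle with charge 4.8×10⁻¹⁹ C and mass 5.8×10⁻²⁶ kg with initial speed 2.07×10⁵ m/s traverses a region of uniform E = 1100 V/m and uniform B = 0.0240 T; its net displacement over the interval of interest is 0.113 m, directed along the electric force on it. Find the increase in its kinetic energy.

ΔKE ≈ 5.97×10⁻¹⁷ J

The magnetic force is always ⟂ v and does no work; only the electric force changes KE.
ΔKE = F_E · d = |q|E d = (4.8×10⁻¹⁹)(1100)(0.113) ≈ 5.97×10⁻¹⁷ J.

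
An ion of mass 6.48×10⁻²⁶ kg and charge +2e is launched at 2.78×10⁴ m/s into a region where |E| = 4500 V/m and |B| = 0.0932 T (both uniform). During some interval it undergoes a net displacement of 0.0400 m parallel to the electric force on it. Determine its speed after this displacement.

v_f ≈ 5.05×10⁴ m/s

B does no work; ΔKE = |q|E d.
½mv_f² = ½mv₀² + |q|Ed = ½(6.48×10⁻²⁶)(2.78×10⁴)² + (3.204×10⁻¹⁹)(4500)(0.0400) ≈ 2.504×10⁻¹⁷ J + 5.767×10⁻¹⁷ J ≈ 8.271×10⁻¹⁷ J.
v_f = √(2·8.271×10⁻¹⁷/6.48×10⁻²⁶) ≈ 5.05×10⁴ m/s.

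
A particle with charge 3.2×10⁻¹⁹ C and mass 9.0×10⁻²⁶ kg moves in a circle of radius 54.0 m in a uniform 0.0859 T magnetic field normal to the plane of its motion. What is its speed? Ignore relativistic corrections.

v ≈ 1.65×10⁷ m/s

From |q|vB = mv²/r, v = |q|Br/m.
v = (3.2×10⁻¹⁹)(0.0859)(54.0)/9.0×10⁻²⁶ ≈ 1.65×10⁷ m/s.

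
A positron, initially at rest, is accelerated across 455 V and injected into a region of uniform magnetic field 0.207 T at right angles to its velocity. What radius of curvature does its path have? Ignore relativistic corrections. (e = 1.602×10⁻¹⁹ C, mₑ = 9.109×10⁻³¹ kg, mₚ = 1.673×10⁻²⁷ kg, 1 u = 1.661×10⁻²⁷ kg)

r ≈ 3.47×10⁻⁴ m

Acceleration: |q|V = ½mv² ⇒ v = √(2|q|V/m) = √(2·1.602×10⁻¹⁹·455/9.109×10⁻³¹) ≈ 1.265×10⁷ m/s.
In the field: r = mv/(|q|B) = (9.109×10⁻³¹)(1.265×10⁷)/((1.602×10⁻¹⁹)(0.207)) ≈ 3.47×10⁻⁴ m.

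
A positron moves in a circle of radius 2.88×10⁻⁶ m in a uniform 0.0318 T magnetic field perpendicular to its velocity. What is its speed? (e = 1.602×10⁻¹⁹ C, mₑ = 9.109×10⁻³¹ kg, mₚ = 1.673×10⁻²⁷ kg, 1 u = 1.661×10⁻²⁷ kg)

From |q|vB = mv²/r, v = |q|Br/m.
v = (1.602×10⁻¹⁹)(0.0318)(2.88×10⁻⁶)/9.109×10⁻³¹ ≈ 1.61×10⁴ m/s.

v ≈ 1.61×10⁴ m/s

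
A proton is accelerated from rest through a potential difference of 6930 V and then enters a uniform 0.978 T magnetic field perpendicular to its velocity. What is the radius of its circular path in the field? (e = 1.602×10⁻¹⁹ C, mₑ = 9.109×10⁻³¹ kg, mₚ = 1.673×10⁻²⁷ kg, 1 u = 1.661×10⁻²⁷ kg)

Acceleration: |q|V = ½mv² ⇒ v = √(2|q|V/m) = √(2·1.602×10⁻¹⁹·6930/1.673×10⁻²⁷) ≈ 1.152×10⁶ m/s.
In the field: r = mv/(|q|B) = (1.673×10⁻²⁷)(1.152×10⁶)/((1.602×10⁻¹⁹)(0.978)) ≈ 0.0123 m.

r ≈ 0.0123 m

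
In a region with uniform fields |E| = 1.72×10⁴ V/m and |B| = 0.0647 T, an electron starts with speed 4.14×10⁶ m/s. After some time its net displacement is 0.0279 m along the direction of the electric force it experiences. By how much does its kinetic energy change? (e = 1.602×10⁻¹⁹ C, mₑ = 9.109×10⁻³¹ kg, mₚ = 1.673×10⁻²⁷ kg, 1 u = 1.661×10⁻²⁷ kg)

The magnetic force is always ⟂ v and does no work; only the electric force changes KE.
ΔKE = F_E · d = |q|E d = (1.602×10⁻¹⁹)(1.72×10⁴)(0.0279) ≈ 7.69×10⁻¹⁷ J.

ΔKE ≈ 7.69×10⁻¹⁷ J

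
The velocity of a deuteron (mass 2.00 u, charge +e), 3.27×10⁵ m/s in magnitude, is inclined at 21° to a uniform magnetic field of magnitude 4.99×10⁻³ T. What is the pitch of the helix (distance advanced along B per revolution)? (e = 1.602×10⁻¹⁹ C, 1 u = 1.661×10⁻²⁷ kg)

v∥ = v cosθ = 3.27×10⁵·cos21° ≈ 3.053×10⁵ m/s.
T = 2πm/(|q|B) = 2π(3.322×10⁻²⁷)/((1.602×10⁻¹⁹)(4.99×10⁻³)) ≈ 2.611×10⁻⁵ s.
pitch = v∥ T = (3.053×10⁵)(2.611×10⁻⁵) ≈ 7.97 m.

p ≈ 7.97 m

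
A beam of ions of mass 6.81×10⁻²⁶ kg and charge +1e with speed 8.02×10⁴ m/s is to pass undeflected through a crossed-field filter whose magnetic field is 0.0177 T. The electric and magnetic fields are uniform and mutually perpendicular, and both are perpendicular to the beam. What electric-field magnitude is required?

For straight-line motion qE = qvB, so E = vB.
E = 8.02×10⁴ × 0.0177 = 1420 V/m.

E = 1420 V/m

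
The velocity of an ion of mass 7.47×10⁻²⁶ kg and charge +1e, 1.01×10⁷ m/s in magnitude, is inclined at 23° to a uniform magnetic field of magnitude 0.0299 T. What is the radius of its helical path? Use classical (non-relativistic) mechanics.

r ≈ 61.5 m

v⊥ = v sinθ = 1.01×10⁷·sin23° ≈ 3.946×10⁶ m/s.
r = m v⊥/(|q|B) = (7.47×10⁻²⁶)(3.946×10⁶)/((1.602×10⁻¹⁹)(0.0299)) ≈ 61.5 m.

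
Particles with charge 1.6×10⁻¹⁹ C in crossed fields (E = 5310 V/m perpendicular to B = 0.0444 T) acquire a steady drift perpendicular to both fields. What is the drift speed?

v_d ≈ 1.20×10⁵ m/s

In crossed fields the guiding centre drifts at v_d = |E×B|/B² = E/B, independent of charge and mass.
v_d = 5310/0.0444 = 1.20×10⁵ m/s.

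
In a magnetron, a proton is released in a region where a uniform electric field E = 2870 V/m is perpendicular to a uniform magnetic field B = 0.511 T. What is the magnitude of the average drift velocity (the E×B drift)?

v_d ≈ 5620 m/s

In crossed fields the guiding centre drifts at v_d = |E×B|/B² = E/B, independent of charge and mass.
v_d = 2870/0.511 = 5620 m/s.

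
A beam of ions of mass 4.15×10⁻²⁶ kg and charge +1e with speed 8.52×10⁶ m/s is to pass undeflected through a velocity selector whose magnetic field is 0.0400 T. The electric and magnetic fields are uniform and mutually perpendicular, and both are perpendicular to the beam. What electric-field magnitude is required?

E = 3.41×10⁵ V/m

For straight-line motion qE = qvB, so E = vB.
E = 8.52×10⁶ × 0.0400 = 3.41×10⁵ V/m.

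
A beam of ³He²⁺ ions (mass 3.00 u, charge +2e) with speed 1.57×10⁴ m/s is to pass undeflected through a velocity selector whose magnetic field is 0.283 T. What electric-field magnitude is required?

E = 4440 V/m

For straight-line motion qE = qvB, so E = vB.
E = 1.57×10⁴ × 0.283 = 4440 V/m.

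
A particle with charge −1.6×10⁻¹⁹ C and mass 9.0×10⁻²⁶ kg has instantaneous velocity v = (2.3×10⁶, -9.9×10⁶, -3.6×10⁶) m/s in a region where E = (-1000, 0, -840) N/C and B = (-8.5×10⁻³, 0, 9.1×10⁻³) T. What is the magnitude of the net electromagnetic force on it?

v×B = (-9.01×10⁴, 9670, -8.42×10⁴) N/C.
E + v×B = (-9.11×10⁴, 9670, -8.50×10⁴) N/C.
F = q(E + v×B) = (−1.6×10⁻¹⁹ C)·(-9.11×10⁴, 9670, -8.50×10⁴) = (1.46×10⁻¹⁴, -1.55×10⁻¹⁵, 1.36×10⁻¹⁴) N.
|F| = 2.00×10⁻¹⁴ N.

|F| ≈ 2.00×10⁻¹⁴ N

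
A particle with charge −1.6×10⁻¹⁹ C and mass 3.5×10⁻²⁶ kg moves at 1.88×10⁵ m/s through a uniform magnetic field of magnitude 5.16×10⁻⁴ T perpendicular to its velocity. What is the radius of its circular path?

The magnetic force provides the centripetal force: |q|vB = mv²/r.
r = mv/(|q|B) = (3.5×10⁻²⁶)(1.88×10⁵)/((1.6×10⁻¹⁹)(5.16×10⁻⁴)) ≈ 79.7 m.

r ≈ 79.7 m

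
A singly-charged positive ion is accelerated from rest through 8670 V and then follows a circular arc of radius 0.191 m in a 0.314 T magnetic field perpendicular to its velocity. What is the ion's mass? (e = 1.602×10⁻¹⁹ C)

Combine |q|V = ½mv² and r = mv/(|q|B): eliminate v to get m = qB²r²/(2V).
m = (1.602×10⁻¹⁹)(0.314)²(0.191)²/(2·8670) ≈ 3.32×10⁻²⁶ kg.

m ≈ 3.32×10⁻²⁶ kg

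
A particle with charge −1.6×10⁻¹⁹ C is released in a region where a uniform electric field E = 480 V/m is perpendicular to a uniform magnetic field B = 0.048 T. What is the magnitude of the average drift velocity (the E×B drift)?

v_d ≈ 1.0×10⁴ m/s

In crossed fields the guiding centre drifts at v_d = |E×B|/B² = E/B, independent of charge and mass.
v_d = 480/0.048 = 1.0×10⁴ m/s.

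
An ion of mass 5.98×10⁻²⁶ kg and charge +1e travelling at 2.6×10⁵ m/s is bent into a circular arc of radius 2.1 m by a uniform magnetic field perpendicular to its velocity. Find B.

From |q|vB = mv²/r, B = mv/(|q|r).
B = (5.98×10⁻²⁶)(2.6×10⁵)/((1.602×10⁻¹⁹)(2.1)) ≈ 0.046 T.

B ≈ 0.046 T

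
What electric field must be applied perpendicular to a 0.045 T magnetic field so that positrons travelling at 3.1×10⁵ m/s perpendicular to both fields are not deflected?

For straight-line motion qE = qvB, so E = vB.
E = 3.1×10⁵ × 0.045 = 1.4×10⁴ V/m.

E = 1.4×10⁴ V/m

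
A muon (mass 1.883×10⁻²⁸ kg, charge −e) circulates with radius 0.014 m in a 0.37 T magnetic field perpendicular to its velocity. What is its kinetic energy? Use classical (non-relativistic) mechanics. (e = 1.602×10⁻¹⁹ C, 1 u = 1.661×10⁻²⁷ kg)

KE ≈ 1.8×10⁻¹⁵ J

v = |q|Br/m, then KE = ½mv² = (qBr)²/(2m).
v = (1.602×10⁻¹⁹)(0.37)(0.014)/1.883×10⁻²⁸ ≈ 4.407×10⁶ m/s.
KE = ½(1.883×10⁻²⁸)(4.407×10⁶)² ≈ 1.8×10⁻¹⁵ J.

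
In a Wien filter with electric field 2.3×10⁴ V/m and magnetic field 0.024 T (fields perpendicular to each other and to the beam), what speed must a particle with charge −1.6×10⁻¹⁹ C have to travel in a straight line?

For undeflected motion the electric and magnetic forces balance: qE = qvB.
v = E/B = 2.3×10⁴/0.024 = 9.6×10⁵ m/s.
The result is independent of the particle's charge and mass.

v = 9.6×10⁵ m/s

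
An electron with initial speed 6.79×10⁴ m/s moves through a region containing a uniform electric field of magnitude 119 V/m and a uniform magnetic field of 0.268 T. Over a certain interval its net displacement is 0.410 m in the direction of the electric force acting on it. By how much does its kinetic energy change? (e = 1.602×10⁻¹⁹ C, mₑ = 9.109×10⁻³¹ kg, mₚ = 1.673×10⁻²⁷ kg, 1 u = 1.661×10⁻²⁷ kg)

The magnetic force is always ⟂ v and does no work; only the electric force changes KE.
ΔKE = F_E · d = |q|E d = (1.602×10⁻¹⁹)(119)(0.410) ≈ 7.82×10⁻¹⁸ J.

ΔKE ≈ 7.82×10⁻¹⁸ J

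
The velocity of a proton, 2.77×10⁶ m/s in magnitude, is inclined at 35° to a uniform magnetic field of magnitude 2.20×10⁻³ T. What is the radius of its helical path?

v⊥ = v sinθ = 2.77×10⁶·sin35° ≈ 1.589×10⁶ m/s.
r = m v⊥/(|q|B) = (1.673×10⁻²⁷)(1.589×10⁶)/((1.602×10⁻¹⁹)(2.20×10⁻³)) ≈ 7.54 m.

r ≈ 7.54 m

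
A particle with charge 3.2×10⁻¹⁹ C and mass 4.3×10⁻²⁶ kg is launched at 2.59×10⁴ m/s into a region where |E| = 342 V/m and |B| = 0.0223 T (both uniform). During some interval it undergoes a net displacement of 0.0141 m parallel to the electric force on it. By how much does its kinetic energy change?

ΔKE ≈ 1.54×10⁻¹⁸ J

The magnetic force is always ⟂ v and does no work; only the electric force changes KE.
ΔKE = F_E · d = |q|E d = (3.2×10⁻¹⁹)(342)(0.0141) ≈ 1.54×10⁻¹⁸ J.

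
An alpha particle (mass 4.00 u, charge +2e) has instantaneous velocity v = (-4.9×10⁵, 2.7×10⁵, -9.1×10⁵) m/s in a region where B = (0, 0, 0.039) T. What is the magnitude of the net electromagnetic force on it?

v×B = (1.05×10⁴, 1.91×10⁴, 0) N/C.
F = q v×B = (3.204×10⁻¹⁹ C)·(1.05×10⁴, 1.91×10⁴, 0) = (3.37×10⁻¹⁵, 6.12×10⁻¹⁵, 0) N.
|F| = 6.99×10⁻¹⁵ N.

|F| ≈ 6.99×10⁻¹⁵ N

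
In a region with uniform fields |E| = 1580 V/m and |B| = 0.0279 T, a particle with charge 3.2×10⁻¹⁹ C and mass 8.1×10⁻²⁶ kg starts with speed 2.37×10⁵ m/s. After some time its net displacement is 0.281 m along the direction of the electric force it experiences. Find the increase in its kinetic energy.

The magnetic force is always ⟂ v and does no work; only the electric force changes KE.
ΔKE = F_E · d = |q|E d = (3.2×10⁻¹⁹)(1580)(0.281) ≈ 1.42×10⁻¹⁶ J.

ΔKE ≈ 1.42×10⁻¹⁶ J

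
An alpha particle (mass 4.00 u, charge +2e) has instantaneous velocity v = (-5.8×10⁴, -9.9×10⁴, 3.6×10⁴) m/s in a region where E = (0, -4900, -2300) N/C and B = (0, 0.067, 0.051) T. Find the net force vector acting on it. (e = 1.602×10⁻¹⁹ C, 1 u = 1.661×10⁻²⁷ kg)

v×B = (-7460, 2960, -3890) N/C.
E + v×B = (-7460, -1940, -6190) N/C.
F = q(E + v×B) = (3.204×10⁻¹⁹ C)·(-7460, -1940, -6190) = (-2.39×10⁻¹⁵, -6.22×10⁻¹⁶, -1.98×10⁻¹⁵) N.

F ≈ (-2.39×10⁻¹⁵, -6.22×10⁻¹⁶, -1.98×10⁻¹⁵) N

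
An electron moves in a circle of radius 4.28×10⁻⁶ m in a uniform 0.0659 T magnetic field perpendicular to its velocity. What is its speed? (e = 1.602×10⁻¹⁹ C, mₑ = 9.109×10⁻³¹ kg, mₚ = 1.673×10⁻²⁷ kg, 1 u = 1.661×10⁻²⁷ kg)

From |q|vB = mv²/r, v = |q|Br/m.
v = (1.602×10⁻¹⁹)(0.0659)(4.28×10⁻⁶)/9.109×10⁻³¹ ≈ 4.96×10⁴ m/s.

v ≈ 4.96×10⁴ m/s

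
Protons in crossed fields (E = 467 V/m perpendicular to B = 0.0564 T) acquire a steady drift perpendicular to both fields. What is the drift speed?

In crossed fields the guiding centre drifts at v_d = |E×B|/B² = E/B, independent of charge and mass.
v_d = 467/0.0564 = 8280 m/s.

v_d ≈ 8280 m/s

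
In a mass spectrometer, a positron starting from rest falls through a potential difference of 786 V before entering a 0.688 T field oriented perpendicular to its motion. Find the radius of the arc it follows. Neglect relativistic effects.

Acceleration: |q|V = ½mv² ⇒ v = √(2|q|V/m) = √(2·1.602×10⁻¹⁹·786/9.109×10⁻³¹) ≈ 1.663×10⁷ m/s.
In the field: r = mv/(|q|B) = (9.109×10⁻³¹)(1.663×10⁷)/((1.602×10⁻¹⁹)(0.688)) ≈ 1.37×10⁻⁴ m.

r ≈ 1.37×10⁻⁴ m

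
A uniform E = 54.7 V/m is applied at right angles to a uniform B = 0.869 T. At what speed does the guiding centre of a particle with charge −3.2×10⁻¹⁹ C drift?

The E×B drift speed is v_d = E/B.
v_d = 54.7/0.869 = 62.9 m/s.

v_d ≈ 62.9 m/s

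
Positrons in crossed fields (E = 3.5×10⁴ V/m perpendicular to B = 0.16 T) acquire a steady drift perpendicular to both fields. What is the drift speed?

v_d ≈ 2.2×10⁵ m/s

The E×B drift speed is v_d = E/B.
v_d = 3.5×10⁴/0.16 = 2.2×10⁵ m/s.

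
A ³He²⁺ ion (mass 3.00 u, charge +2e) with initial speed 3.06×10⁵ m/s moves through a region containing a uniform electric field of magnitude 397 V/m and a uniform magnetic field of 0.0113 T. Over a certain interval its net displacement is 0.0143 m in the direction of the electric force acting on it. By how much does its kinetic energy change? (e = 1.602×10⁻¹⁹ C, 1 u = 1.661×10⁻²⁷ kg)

ΔKE ≈ 1.82×10⁻¹⁸ J

The magnetic force is always ⟂ v and does no work; only the electric force changes KE.
ΔKE = F_E · d = |q|E d = (3.204×10⁻¹⁹)(397)(0.0143) ≈ 1.82×10⁻¹⁸ J.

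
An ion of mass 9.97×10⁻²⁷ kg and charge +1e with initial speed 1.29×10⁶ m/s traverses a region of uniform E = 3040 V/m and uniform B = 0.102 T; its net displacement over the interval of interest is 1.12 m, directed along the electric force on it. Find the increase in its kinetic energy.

ΔKE ≈ 5.45×10⁻¹⁶ J

The magnetic force is always ⟂ v and does no work; only the electric force changes KE.
ΔKE = F_E · d = |q|E d = (1.602×10⁻¹⁹)(3040)(1.12) ≈ 5.45×10⁻¹⁶ J.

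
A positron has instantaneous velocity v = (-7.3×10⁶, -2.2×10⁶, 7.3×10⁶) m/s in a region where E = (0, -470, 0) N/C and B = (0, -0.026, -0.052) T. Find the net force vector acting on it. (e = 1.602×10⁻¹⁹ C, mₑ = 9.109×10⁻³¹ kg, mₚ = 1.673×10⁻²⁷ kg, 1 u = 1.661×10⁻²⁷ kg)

F ≈ (4.87×10⁻¹⁴, -6.09×10⁻¹⁴, 3.04×10⁻¹⁴) N

v×B = (3.04×10⁵, -3.80×10⁵, 1.90×10⁵) N/C.
E + v×B = (3.04×10⁵, -3.80×10⁵, 1.90×10⁵) N/C.
F = q(E + v×B) = (1.602×10⁻¹⁹ C)·(3.04×10⁵, -3.80×10⁵, 1.90×10⁵) = (4.87×10⁻¹⁴, -6.09×10⁻¹⁴, 3.04×10⁻¹⁴) N.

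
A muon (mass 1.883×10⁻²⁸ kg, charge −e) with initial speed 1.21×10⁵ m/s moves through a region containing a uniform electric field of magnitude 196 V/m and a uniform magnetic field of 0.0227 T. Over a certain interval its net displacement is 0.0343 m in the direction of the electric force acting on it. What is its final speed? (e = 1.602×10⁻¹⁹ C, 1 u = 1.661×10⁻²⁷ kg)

v_f ≈ 1.61×10⁵ m/s

B does no work; ΔKE = |q|E d.
½mv_f² = ½mv₀² + |q|Ed = ½(1.883×10⁻²⁸)(1.21×10⁵)² + (1.602×10⁻¹⁹)(196)(0.0343) ≈ 1.378×10⁻¹⁸ J + 1.077×10⁻¹⁸ J ≈ 2.455×10⁻¹⁸ J.
v_f = √(2·2.455×10⁻¹⁸/1.883×10⁻²⁸) ≈ 1.61×10⁵ m/s.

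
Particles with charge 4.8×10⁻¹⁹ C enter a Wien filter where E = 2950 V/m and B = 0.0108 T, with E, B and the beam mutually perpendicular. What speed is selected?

Zero net Lorentz force requires |qE| = |q v×B|, i.e. E = vB.
v = E/B = 2950/0.0108 = 2.73×10⁵ m/s.

v = 2.73×10⁵ m/s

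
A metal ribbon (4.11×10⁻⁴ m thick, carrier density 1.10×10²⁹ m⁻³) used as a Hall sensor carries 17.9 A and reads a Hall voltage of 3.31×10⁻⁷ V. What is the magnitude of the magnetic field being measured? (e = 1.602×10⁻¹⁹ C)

B ≈ 0.134 T

From V_H = IB/(n e t), B = V_H n e t / I.
B = (3.31×10⁻⁷)(1.10×10²⁹)(1.602×10⁻¹⁹)(4.11×10⁻⁴)/17.9 ≈ 0.134 T.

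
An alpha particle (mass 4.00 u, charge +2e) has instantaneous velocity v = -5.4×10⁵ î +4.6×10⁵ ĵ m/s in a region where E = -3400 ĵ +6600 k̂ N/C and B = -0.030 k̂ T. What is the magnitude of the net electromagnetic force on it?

v×B = (-1.38×10⁴, -1.62×10⁴, 0) N/C.
E + v×B = (-1.38×10⁴, -1.96×10⁴, 6600) N/C.
F = q(E + v×B) = (3.204×10⁻¹⁹ C)·(-1.38×10⁴, -1.96×10⁴, 6600) = (-4.42×10⁻¹⁵, -6.28×10⁻¹⁵, 2.11×10⁻¹⁵) N.
|F| = 7.97×10⁻¹⁵ N.

|F| ≈ 7.97×10⁻¹⁵ N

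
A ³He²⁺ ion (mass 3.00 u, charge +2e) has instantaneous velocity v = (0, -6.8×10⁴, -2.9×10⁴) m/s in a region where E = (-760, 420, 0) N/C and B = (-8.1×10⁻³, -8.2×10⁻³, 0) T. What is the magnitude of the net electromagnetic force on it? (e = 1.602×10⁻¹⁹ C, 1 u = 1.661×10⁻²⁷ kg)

v×B = (-238, 235, -551) N/C.
E + v×B = (-998, 655, -551) N/C.
F = q(E + v×B) = (3.204×10⁻¹⁹ C)·(-998, 655, -551) = (-3.20×10⁻¹⁶, 2.10×10⁻¹⁶, -1.76×10⁻¹⁶) N.
|F| = 4.21×10⁻¹⁶ N.

|F| ≈ 4.21×10⁻¹⁶ N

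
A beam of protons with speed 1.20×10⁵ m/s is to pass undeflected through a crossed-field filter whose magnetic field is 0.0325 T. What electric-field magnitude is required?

For straight-line motion qE = qvB, so E = vB.
E = 1.20×10⁵ × 0.0325 = 3900 V/m.

E = 3900 V/m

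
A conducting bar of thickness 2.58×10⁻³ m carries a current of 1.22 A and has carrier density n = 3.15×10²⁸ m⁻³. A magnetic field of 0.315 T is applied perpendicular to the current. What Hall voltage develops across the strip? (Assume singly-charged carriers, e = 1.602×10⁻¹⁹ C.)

V_H = IB/(n e t).
V_H = (1.22)(0.315)/((3.15×10²⁸)(1.602×10⁻¹⁹)(2.58×10⁻³)) ≈ 2.95×10⁻⁸ V.

V_H ≈ 2.95×10⁻⁸ V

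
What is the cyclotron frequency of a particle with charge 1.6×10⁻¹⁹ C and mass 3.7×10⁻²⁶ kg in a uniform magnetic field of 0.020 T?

f ≈ 1.4×10⁴ Hz

f = |q|B/(2πm).
f = (1.6×10⁻¹⁹)(0.020)/(2π·3.7×10⁻²⁶) ≈ 1.4×10⁴ Hz.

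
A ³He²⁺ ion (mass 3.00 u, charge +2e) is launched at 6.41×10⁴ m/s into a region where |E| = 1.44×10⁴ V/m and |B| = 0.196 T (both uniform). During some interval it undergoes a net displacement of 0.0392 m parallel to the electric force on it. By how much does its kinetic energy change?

ΔKE ≈ 1.81×10⁻¹⁶ J

The magnetic force is always ⟂ v and does no work; only the electric force changes KE.
ΔKE = F_E · d = |q|E d = (3.204×10⁻¹⁹)(1.44×10⁴)(0.0392) ≈ 1.81×10⁻¹⁶ J.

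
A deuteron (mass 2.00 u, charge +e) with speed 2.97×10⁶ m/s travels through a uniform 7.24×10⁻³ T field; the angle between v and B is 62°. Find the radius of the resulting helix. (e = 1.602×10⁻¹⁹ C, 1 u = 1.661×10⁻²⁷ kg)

v⊥ = v sinθ = 2.97×10⁶·sin62° ≈ 2.622×10⁶ m/s.
r = m v⊥/(|q|B) = (3.322×10⁻²⁷)(2.622×10⁶)/((1.602×10⁻¹⁹)(7.24×10⁻³)) ≈ 7.51 m.

r ≈ 7.51 m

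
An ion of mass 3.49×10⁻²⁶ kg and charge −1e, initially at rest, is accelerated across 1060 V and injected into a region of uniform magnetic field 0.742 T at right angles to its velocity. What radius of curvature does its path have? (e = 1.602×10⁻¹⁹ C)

r ≈ 0.0290 m

Acceleration: |q|V = ½mv² ⇒ v = √(2|q|V/m) = √(2·1.602×10⁻¹⁹·1060/3.49×10⁻²⁶) ≈ 9.865×10⁴ m/s.
In the field: r = mv/(|q|B) = (3.49×10⁻²⁶)(9.865×10⁴)/((1.602×10⁻¹⁹)(0.742)) ≈ 0.0290 m.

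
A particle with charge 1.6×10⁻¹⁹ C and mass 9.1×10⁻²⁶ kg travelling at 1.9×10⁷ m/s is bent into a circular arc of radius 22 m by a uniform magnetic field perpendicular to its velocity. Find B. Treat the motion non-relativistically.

From |q|vB = mv²/r, B = mv/(|q|r).
B = (9.1×10⁻²⁶)(1.9×10⁷)/((1.6×10⁻¹⁹)(22)) ≈ 0.49 T.

B ≈ 0.49 T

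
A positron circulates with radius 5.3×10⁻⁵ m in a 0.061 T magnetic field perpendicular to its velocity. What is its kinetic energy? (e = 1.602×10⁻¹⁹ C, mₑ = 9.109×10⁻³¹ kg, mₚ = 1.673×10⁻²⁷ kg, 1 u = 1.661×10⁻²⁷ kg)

KE ≈ 1.5×10⁻¹⁹ J

v = |q|Br/m, then KE = ½mv² = (qBr)²/(2m).
v = (1.602×10⁻¹⁹)(0.061)(5.3×10⁻⁵)/9.109×10⁻³¹ ≈ 5.686×10⁵ m/s.
KE = ½(9.109×10⁻³¹)(5.686×10⁵)² ≈ 1.5×10⁻¹⁹ J.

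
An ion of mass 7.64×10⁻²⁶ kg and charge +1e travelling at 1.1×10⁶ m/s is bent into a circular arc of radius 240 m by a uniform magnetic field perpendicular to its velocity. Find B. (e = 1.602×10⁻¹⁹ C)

B ≈ 2.2×10⁻³ T

From |q|vB = mv²/r, B = mv/(|q|r).
B = (7.64×10⁻²⁶)(1.1×10⁶)/((1.602×10⁻¹⁹)(240)) ≈ 2.2×10⁻³ T.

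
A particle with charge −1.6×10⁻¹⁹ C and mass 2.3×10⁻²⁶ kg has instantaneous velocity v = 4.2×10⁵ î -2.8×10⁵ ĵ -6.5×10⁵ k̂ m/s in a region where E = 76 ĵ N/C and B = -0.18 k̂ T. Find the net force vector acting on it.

F ≈ (-8.06×10⁻¹⁵, -1.21×10⁻¹⁴, 0) N

v×B = (5.04×10⁴, 7.56×10⁴, 0) N/C.
E + v×B = (5.04×10⁴, 7.57×10⁴, 0) N/C.
F = q(E + v×B) = (−1.6×10⁻¹⁹ C)·(5.04×10⁴, 7.57×10⁴, 0) = (-8.06×10⁻¹⁵, -1.21×10⁻¹⁴, 0) N.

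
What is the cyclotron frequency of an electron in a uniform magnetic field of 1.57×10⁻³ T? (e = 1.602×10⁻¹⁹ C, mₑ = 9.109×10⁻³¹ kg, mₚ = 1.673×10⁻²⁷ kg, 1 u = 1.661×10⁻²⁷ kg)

f = |q|B/(2πm).
f = (1.602×10⁻¹⁹)(1.57×10⁻³)/(2π·9.109×10⁻³¹) ≈ 4.39×10⁷ Hz.

f ≈ 4.39×10⁷ Hz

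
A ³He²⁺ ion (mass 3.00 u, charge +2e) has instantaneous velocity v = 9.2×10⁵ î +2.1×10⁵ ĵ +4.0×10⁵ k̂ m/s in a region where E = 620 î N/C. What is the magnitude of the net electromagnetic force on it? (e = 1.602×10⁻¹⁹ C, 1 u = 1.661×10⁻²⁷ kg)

|F| ≈ 1.99×10⁻¹⁶ N

Only an electric field acts, so F = qE = (3.204×10⁻¹⁹ C)·(620, 0, 0) = (1.99×10⁻¹⁶, 0, 0) N.
|F| = 1.99×10⁻¹⁶ N.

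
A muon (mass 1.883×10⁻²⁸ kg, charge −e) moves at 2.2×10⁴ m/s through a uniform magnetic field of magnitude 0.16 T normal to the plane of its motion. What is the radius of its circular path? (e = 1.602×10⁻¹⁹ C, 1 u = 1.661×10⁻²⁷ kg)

The magnetic force provides the centripetal force: |q|vB = mv²/r.
r = mv/(|q|B) = (1.883×10⁻²⁸)(2.2×10⁴)/((1.602×10⁻¹⁹)(0.16)) ≈ 1.6×10⁻⁴ m.

r ≈ 1.6×10⁻⁴ m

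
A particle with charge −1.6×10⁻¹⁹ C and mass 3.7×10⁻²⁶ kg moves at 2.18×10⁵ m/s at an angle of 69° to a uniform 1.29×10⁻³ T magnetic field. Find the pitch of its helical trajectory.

v∥ = v cosθ = 2.18×10⁵·cos69° ≈ 7.812×10⁴ m/s.
T = 2πm/(|q|B) = 2π(3.7×10⁻²⁶)/((1.6×10⁻¹⁹)(1.29×10⁻³)) ≈ 1.126×10⁻³ s.
pitch = v∥ T = (7.812×10⁴)(1.126×10⁻³) ≈ 88.0 m.

p ≈ 88.0 m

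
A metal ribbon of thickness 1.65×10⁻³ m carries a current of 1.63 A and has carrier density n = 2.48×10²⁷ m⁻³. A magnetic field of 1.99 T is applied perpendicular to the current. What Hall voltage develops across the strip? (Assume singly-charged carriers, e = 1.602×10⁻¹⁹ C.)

V_H ≈ 4.95×10⁻⁶ V

V_H = IB/(n e t).
V_H = (1.63)(1.99)/((2.48×10²⁷)(1.602×10⁻¹⁹)(1.65×10⁻³)) ≈ 4.95×10⁻⁶ V.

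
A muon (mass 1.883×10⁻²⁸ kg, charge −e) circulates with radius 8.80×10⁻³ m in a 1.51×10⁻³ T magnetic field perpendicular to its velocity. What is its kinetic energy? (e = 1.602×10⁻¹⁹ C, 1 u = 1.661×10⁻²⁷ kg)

v = |q|Br/m, then KE = ½mv² = (qBr)²/(2m).
v = (1.602×10⁻¹⁹)(1.51×10⁻³)(8.80×10⁻³)/1.883×10⁻²⁸ ≈ 1.131×10⁴ m/s.
KE = ½(1.883×10⁻²⁸)(1.131×10⁴)² ≈ 1.20×10⁻²⁰ J = 0.0751 eV.

KE ≈ 0.0751 eV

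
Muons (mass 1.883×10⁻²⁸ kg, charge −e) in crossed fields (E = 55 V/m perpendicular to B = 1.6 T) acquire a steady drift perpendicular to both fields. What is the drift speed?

In crossed fields the guiding centre drifts at v_d = |E×B|/B² = E/B, independent of charge and mass.
v_d = 55/1.6 = 34 m/s.

v_d ≈ 34 m/s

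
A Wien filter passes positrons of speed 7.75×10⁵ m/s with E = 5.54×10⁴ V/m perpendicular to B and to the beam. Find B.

B = 0.0715 T

Balance of forces in the selector: qE = qvB ⇒ B = E/v.
B = 5.54×10⁴/7.75×10⁵ = 0.0715 T.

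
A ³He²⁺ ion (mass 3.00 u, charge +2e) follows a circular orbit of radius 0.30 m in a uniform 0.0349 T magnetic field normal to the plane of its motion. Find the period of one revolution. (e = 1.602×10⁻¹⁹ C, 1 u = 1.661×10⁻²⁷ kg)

T ≈ 2.80×10⁻⁶ s

The cyclotron period depends only on m, q, B: T = 2πm/(|q|B).
T = 2π(4.983×10⁻²⁷)/((3.204×10⁻¹⁹)(0.0349)) ≈ 2.80×10⁻⁶ s.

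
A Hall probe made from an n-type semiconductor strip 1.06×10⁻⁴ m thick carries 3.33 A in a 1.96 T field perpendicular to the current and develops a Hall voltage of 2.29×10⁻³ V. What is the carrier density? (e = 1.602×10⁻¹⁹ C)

From V_H = IB/(n e t), n = IB/(V_H e t).
n = (3.33)(1.96)/((2.29×10⁻³)(1.602×10⁻¹⁹)(1.06×10⁻⁴)) ≈ 1.68×10²⁶ m⁻³.

n ≈ 1.68×10²⁶ m⁻³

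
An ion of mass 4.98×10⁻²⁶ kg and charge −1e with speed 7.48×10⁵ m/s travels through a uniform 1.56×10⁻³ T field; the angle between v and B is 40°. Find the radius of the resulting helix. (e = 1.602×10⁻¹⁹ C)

r ≈ 95.8 m

v⊥ = v sinθ = 7.48×10⁵·sin40° ≈ 4.808×10⁵ m/s.
r = m v⊥/(|q|B) = (4.98×10⁻²⁶)(4.808×10⁵)/((1.602×10⁻¹⁹)(1.56×10⁻³)) ≈ 95.8 m.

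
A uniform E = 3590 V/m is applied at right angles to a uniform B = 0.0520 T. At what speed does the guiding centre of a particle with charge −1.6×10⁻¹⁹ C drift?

v_d ≈ 6.90×10⁴ m/s

In crossed fields the guiding centre drifts at v_d = |E×B|/B² = E/B, independent of charge and mass.
v_d = 3590/0.0520 = 6.90×10⁴ m/s.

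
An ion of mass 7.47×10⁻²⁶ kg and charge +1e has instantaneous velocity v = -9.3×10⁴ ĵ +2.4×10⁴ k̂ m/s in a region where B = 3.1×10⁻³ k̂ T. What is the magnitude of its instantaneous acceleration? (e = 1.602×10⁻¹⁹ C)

|a| ≈ 6.18×10⁸ m/s²

v×B = (-288, 0, 0) N/C.
F = q v×B = (1.602×10⁻¹⁹ C)·(-288, 0, 0) = (-4.62×10⁻¹⁷, 0, 0) N.
|a| = |F|/m = 4.619×10⁻¹⁷/7.47×10⁻²⁶ ≈ 6.18×10⁸ m/s².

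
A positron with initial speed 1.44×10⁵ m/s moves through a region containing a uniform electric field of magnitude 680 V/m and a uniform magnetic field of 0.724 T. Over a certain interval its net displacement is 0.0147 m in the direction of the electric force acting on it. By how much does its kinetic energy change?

The magnetic force is always ⟂ v and does no work; only the electric force changes KE.
ΔKE = F_E · d = |q|E d = (1.602×10⁻¹⁹)(680)(0.0147) ≈ 1.60×10⁻¹⁸ J.

ΔKE ≈ 1.60×10⁻¹⁸ J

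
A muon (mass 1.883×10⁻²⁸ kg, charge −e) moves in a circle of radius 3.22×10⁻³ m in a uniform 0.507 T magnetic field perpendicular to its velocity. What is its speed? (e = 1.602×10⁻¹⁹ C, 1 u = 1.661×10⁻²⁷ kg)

v ≈ 1.39×10⁶ m/s

From |q|vB = mv²/r, v = |q|Br/m.
v = (1.602×10⁻¹⁹)(0.507)(3.22×10⁻³)/1.883×10⁻²⁸ ≈ 1.39×10⁶ m/s.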